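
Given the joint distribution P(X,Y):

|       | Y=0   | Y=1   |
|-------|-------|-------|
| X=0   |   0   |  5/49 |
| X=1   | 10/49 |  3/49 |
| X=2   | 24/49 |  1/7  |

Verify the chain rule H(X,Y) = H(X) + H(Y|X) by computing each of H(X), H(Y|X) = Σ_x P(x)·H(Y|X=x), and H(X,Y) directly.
H(X) = 1.2617 bits, H(Y|X) = 0.6943 bits, H(X,Y) = 1.9560 bits

Marginal of X (row sums):
  P(X=0) = 0 + 5/49 = 5/49
  P(X=1) = 10/49 + 3/49 = 13/49
  P(X=2) = 24/49 + 1/7 = 31/49
H(X) = -[(5/49)·log₂(5/49) + (13/49)·log₂(13/49) + (31/49)·log₂(31/49)]
  = 0.335998 + 0.507868 + 0.417876 = 1.2617 bits

H(Y|X) = Σ_x P(x)·H(Y|X=x):
  X=0: P(X=0) = 5/49, P(Y|X=0) = (0, 1) → H(Y|X=0) = 0.000000
  X=1: P(X=1) = 13/49, P(Y|X=1) = (10/13, 3/13) → H(Y|X=1) = 0.779350
  X=2: P(X=2) = 31/49, P(Y|X=2) = (24/31, 7/31) → H(Y|X=2) = 0.770629
H(Y|X) = (5/49)·0.000000 + (13/49)·0.779350 + (31/49)·0.770629 = 0.6943 bits

H(X,Y) = -Σ_{x,y} P(x,y) log₂ P(x,y). Per-cell terms -P(x,y)·log₂P(x,y):
  X=0: 0.000000, 0.335998
  X=1: 0.467915, 0.246719
  X=2: 0.504366, 0.401051
  (cells with P = 0 contribute 0)
Sum of the 6 terms: H(X,Y) = 1.9560 bits

Chain rule check:
  H(X) + H(Y|X) = 1.2617 + 0.6943 = 1.9560 bits
  H(X,Y) = 1.9560 bits
✓ Chain rule verified.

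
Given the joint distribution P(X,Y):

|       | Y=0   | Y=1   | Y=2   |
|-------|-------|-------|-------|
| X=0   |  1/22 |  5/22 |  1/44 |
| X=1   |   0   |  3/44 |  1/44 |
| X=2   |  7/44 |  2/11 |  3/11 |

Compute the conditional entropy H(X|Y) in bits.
1.0779 bits

H(X|Y) = H(X,Y) - H(Y)

H(X,Y) = -Σ_{x,y} P(x,y) log₂ P(x,y). Per-cell terms -P(x,y)·log₂P(x,y):
  X=0: 0.202701, 0.485796, 0.124078
  X=1: 0.000000, 0.264168, 0.124078
  X=2: 0.421921, 0.447169, 0.511219
  (cells with P = 0 contribute 0)
Sum of the 9 terms: H(X,Y) = 2.58113 bits

Marginal of Y (column sums):
  P(Y=0) = 1/22 + 0 + 7/44 = 9/44
  P(Y=1) = 5/22 + 3/44 + 2/11 = 21/44
  P(Y=2) = 1/44 + 1/44 + 3/11 = 7/22
H(Y) = -[(9/44)·log₂(9/44) + (21/44)·log₂(21/44) + (7/22)·log₂(7/22)]
  = 0.468308 + 0.509305 + 0.525661 = 1.50327 bits

H(X|Y) = H(X,Y) - H(Y) = 2.58113 - 1.50327 = 1.0779 bits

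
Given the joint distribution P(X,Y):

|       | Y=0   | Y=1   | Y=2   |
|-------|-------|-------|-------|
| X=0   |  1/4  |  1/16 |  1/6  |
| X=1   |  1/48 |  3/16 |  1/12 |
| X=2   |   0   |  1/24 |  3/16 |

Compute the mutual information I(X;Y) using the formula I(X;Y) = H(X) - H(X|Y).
0.3722 bits

I(X;Y) = H(X) - H(X|Y)

Marginal of X (row sums):
  P(X=0) = 1/4 + 1/16 + 1/6 = 23/48
  P(X=1) = 1/48 + 3/16 + 1/12 = 7/24
  P(X=2) = 0 + 1/24 + 3/16 = 11/48
H(X) = -[(23/48)·log₂(23/48) + (7/24)·log₂(7/24) + (11/48)·log₂(11/48)]
  = 0.5086 + 0.5185 + 0.4871 = 1.5142 bits

Marginal of Y (column sums):
  P(Y=0) = 1/4 + 1/48 + 0 = 13/48
  P(Y=1) = 1/16 + 3/16 + 1/24 = 7/24
  P(Y=2) = 1/6 + 1/12 + 3/16 = 7/16
H(X|Y) = Σ_y P(y)·H(X|Y=y):
  Y=0: P(Y=0) = 13/48, P(X|Y=0) = (12/13, 1/13, 0) → H(X|Y=0) = 0.3912
  Y=1: P(Y=1) = 7/24, P(X|Y=1) = (3/14, 9/14, 1/7) → H(X|Y=1) = 1.2871
  Y=2: P(Y=2) = 7/16, P(X|Y=2) = (8/21, 4/21, 3/7) → H(X|Y=2) = 1.5100
H(X|Y) = (13/48)·0.3912 + (7/24)·1.2871 + (7/16)·1.5100 = 1.1420 bits

I(X;Y) = H(X) - H(X|Y) = 1.5142 - 1.1420 = 0.3722 bits

Cross-check via I(X;Y) = H(X) + H(Y) - H(X,Y): computing H(Y) from the column sums and H(X,Y) from the 9 cells in the same way gives H(Y) = 1.5506 bits and H(X,Y) = 2.6926 bits, so
I(X;Y) = 1.5142 + 1.5506 - 2.6926 = 0.3722 bits ✓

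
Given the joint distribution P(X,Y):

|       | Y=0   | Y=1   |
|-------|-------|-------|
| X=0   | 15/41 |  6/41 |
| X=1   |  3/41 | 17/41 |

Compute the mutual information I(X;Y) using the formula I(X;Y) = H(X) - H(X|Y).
0.2497 bits

I(X;Y) = H(X) - H(X|Y)

Marginal of X (row sums):
  P(X=0) = 15/41 + 6/41 = 21/41
  P(X=1) = 3/41 + 17/41 = 20/41
H(X) = -[(21/41)·log₂(21/41) + (20/41)·log₂(20/41)]
  = 0.4944 + 0.5052 = 0.9996 bits

Marginal of Y (column sums):
  P(Y=0) = 15/41 + 3/41 = 18/41
  P(Y=1) = 6/41 + 17/41 = 23/41
H(X|Y) = Σ_y P(y)·H(X|Y=y):
  Y=0: P(Y=0) = 18/41, P(X|Y=0) = (5/6, 1/6) → H(X|Y=0) = 0.6500
  Y=1: P(Y=1) = 23/41, P(X|Y=1) = (6/23, 17/23) → H(X|Y=1) = 0.8281
H(X|Y) = (18/41)·0.6500 + (23/41)·0.8281 = 0.7499 bits

I(X;Y) = H(X) - H(X|Y) = 0.9996 - 0.7499 = 0.2497 bits

Cross-check via I(X;Y) = H(X) + H(Y) - H(X,Y): computing H(Y) from the column sums and H(X,Y) from the 4 cells in the same way gives H(Y) = 0.9892 bits and H(X,Y) = 1.7391 bits, so
I(X;Y) = 0.9996 + 0.9892 - 1.7391 = 0.2497 bits ✓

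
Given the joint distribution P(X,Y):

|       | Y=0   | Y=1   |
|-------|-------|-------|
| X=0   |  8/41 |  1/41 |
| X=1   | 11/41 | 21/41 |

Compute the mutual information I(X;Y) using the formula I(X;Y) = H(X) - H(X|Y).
0.1611 bits

I(X;Y) = H(X) - H(X|Y)

Marginal of X (row sums):
  P(X=0) = 8/41 + 1/41 = 9/41
  P(X=1) = 11/41 + 21/41 = 32/41
H(X) = -[(9/41)·log₂(9/41) + (32/41)·log₂(32/41)]
  = 0.4802 + 0.2791 = 0.7593 bits

Marginal of Y (column sums):
  P(Y=0) = 8/41 + 11/41 = 19/41
  P(Y=1) = 1/41 + 21/41 = 22/41
H(X|Y) = Σ_y P(y)·H(X|Y=y):
  Y=0: P(Y=0) = 19/41, P(X|Y=0) = (8/19, 11/19) → H(X|Y=0) = 0.9819
  Y=1: P(Y=1) = 22/41, P(X|Y=1) = (1/22, 21/22) → H(X|Y=1) = 0.2668
H(X|Y) = (19/41)·0.9819 + (22/41)·0.2668 = 0.5982 bits

I(X;Y) = H(X) - H(X|Y) = 0.7593 - 0.5982 = 0.1611 bits

Cross-check via I(X;Y) = H(X) + H(Y) - H(X,Y): computing H(Y) from the column sums and H(X,Y) from the 4 cells in the same way gives H(Y) = 0.9961 bits and H(X,Y) = 1.5943 bits, so
I(X;Y) = 0.7593 + 0.9961 - 1.5943 = 0.1611 bits ✓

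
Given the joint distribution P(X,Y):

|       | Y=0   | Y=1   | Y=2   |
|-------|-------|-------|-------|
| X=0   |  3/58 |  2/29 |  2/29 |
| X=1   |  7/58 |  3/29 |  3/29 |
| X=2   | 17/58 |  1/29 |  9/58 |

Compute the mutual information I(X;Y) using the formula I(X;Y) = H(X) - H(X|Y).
0.0987 bits

I(X;Y) = H(X) - H(X|Y)

Marginal of X (row sums):
  P(X=0) = 3/58 + 2/29 + 2/29 = 11/58
  P(X=1) = 7/58 + 3/29 + 3/29 = 19/58
  P(X=2) = 17/58 + 1/29 + 9/58 = 14/29
H(X) = -[(11/58)·log₂(11/58) + (19/58)·log₂(19/58) + (14/29)·log₂(14/29)]
  = 0.45490 + 0.52743 + 0.50720 = 1.48953 bits

Marginal of Y (column sums):
  P(Y=0) = 3/58 + 7/58 + 17/58 = 27/58
  P(Y=1) = 2/29 + 3/29 + 1/29 = 6/29
  P(Y=2) = 2/29 + 3/29 + 9/58 = 19/58
H(X|Y) = Σ_y P(y)·H(X|Y=y):
  Y=0: P(Y=0) = 27/58, P(X|Y=0) = (1/9, 7/27, 17/27) → H(X|Y=0) = 1.27736
  Y=1: P(Y=1) = 6/29, P(X|Y=1) = (1/3, 1/2, 1/6) → H(X|Y=1) = 1.45915
  Y=2: P(Y=2) = 19/58, P(X|Y=2) = (4/19, 6/19, 9/19) → H(X|Y=2) = 1.50903
H(X|Y) = (27/58)·1.27736 + (6/29)·1.45915 + (19/58)·1.50903 = 1.39086 bits

I(X;Y) = H(X) - H(X|Y) = 1.48953 - 1.39086 = 0.0987 bits

Cross-check via I(X;Y) = H(X) + H(Y) - H(X,Y): computing H(Y) from the column sums and H(X,Y) from the 9 cells in the same way gives H(Y) = 1.51122 bits and H(X,Y) = 2.90208 bits, so
I(X;Y) = 1.48953 + 1.51122 - 2.90208 = 0.0987 bits ✓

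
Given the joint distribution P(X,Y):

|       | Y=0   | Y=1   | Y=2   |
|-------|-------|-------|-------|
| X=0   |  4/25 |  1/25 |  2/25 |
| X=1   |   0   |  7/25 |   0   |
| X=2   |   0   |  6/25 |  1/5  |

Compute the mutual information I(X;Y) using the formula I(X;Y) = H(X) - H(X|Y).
0.5822 bits

I(X;Y) = H(X) - H(X|Y)

Marginal of X (row sums):
  P(X=0) = 4/25 + 1/25 + 2/25 = 7/25
  P(X=1) = 0 + 7/25 + 0 = 7/25
  P(X=2) = 0 + 6/25 + 1/5 = 11/25
H(X) = -[(7/25)·log₂(7/25) + (7/25)·log₂(7/25) + (11/25)·log₂(11/25)]
  = 0.5142204 + 0.5142204 + 0.5211468 = 1.549588 bits

Marginal of Y (column sums):
  P(Y=0) = 4/25 + 0 + 0 = 4/25
  P(Y=1) = 1/25 + 7/25 + 6/25 = 14/25
  P(Y=2) = 2/25 + 0 + 1/5 = 7/25
H(X|Y) = Σ_y P(y)·H(X|Y=y):
  Y=0: P(Y=0) = 4/25, P(X|Y=0) = (1, 0, 0) → H(X|Y=0) = 0.0000000
  Y=1: P(Y=1) = 14/25, P(X|Y=1) = (1/14, 1/2, 3/7) → H(X|Y=1) = 1.2958364
  Y=2: P(Y=2) = 7/25, P(X|Y=2) = (2/7, 0, 5/7) → H(X|Y=2) = 0.8631206
H(X|Y) = (4/25)·0.0000000 + (14/25)·1.2958364 + (7/25)·0.8631206 = 0.967342 bits

I(X;Y) = H(X) - H(X|Y) = 1.549588 - 0.967342 = 0.5822 bits

Cross-check via I(X;Y) = H(X) + H(Y) - H(X,Y): computing H(Y) from the column sums and H(X,Y) from the 9 cells in the same way gives H(Y) = 1.405678 bits and H(X,Y) = 2.373020 bits, so
I(X;Y) = 1.549588 + 1.405678 - 2.373020 = 0.5822 bits ✓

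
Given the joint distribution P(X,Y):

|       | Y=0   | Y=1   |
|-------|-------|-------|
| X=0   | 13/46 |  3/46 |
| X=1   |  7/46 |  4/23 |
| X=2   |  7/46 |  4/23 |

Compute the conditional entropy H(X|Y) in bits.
1.4985 bits

H(X|Y) = H(X,Y) - H(Y)

H(X,Y) = -Σ_{x,y} P(x,y) log₂ P(x,y). Per-cell terms -P(x,y)·log₂P(x,y):
  X=0: 0.515230, 0.256865
  X=1: 0.413336, 0.438880
  X=2: 0.413336, 0.438880
Sum of the 6 terms: H(X,Y) = 2.47653 bits

Marginal of Y (column sums):
  P(Y=0) = 13/46 + 7/46 + 7/46 = 27/46
  P(Y=1) = 3/46 + 4/23 + 4/23 = 19/46
H(Y) = -[(27/46)·log₂(27/46) + (19/46)·log₂(19/46)]
  = 0.451178 + 0.526892 = 0.97807 bits

H(X|Y) = H(X,Y) - H(Y) = 2.47653 - 0.97807 = 1.4985 bits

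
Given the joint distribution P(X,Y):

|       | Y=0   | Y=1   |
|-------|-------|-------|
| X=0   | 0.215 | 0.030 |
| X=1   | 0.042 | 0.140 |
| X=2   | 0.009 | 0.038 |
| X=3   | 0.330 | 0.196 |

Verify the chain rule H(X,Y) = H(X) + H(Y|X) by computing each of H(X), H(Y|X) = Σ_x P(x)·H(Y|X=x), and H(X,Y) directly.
H(X) = 1.6394 bits, H(Y|X) = 0.8075 bits, H(X,Y) = 2.4468 bits

Marginal of X (row sums):
  P(X=0) = 0.215 + 0.030 = 0.245
  P(X=1) = 0.042 + 0.140 = 0.182
  P(X=2) = 0.009 + 0.038 = 0.047
  P(X=3) = 0.330 + 0.196 = 0.526
H(X) = -[0.245·log₂(0.245) + 0.182·log₂(0.182) + 0.047·log₂(0.047) + 0.526·log₂(0.526)]
  = 0.497141 + 0.447354 + 0.207326 + 0.487531 = 1.6394 bits

H(Y|X) = Σ_x P(x)·H(Y|X=x):
  X=0: P(X=0) = 0.245, P(Y|X=0) = (43/49, 6/49) → H(Y|X=0) = 0.536360
  X=1: P(X=1) = 0.182, P(Y|X=1) = (3/13, 10/13) → H(Y|X=1) = 0.779350
  X=2: P(X=2) = 0.047, P(Y|X=2) = (9/47, 38/47) → H(Y|X=2) = 0.704577
  X=3: P(X=3) = 0.526, P(Y|X=3) = (165/263, 98/263) → H(Y|X=3) = 0.952665
H(Y|X) = 0.245·0.536360 + 0.182·0.779350 + 0.047·0.704577 + 0.526·0.952665 = 0.8075 bits

H(X,Y) = -Σ_{x,y} P(x,y) log₂ P(x,y). Per-cell terms -P(x,y)·log₂P(x,y):
  X=0: 0.476782, 0.151767
  X=1: 0.192086, 0.397110
  X=2: 0.061163, 0.179279
  X=3: 0.527822, 0.460811
Sum of the 8 terms: H(X,Y) = 2.4468 bits

Chain rule check:
  H(X) + H(Y|X) = 1.6394 + 0.8075 = 2.4469 bits
  H(X,Y) = 2.4468 bits
✓ Chain rule verified (Δ = 0.0001 is 4-dp rounding noise: each of the three values was rounded independently).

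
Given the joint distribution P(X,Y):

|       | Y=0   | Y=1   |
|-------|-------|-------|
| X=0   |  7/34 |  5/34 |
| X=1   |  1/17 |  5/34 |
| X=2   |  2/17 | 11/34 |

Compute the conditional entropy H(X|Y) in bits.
1.4535 bits

H(X|Y) = H(X,Y) - H(Y)

H(X,Y) = -Σ_{x,y} P(x,y) log₂ P(x,y). Per-cell terms -P(x,y)·log₂P(x,y):
  X=0: 0.46943, 0.40670
  X=1: 0.24044, 0.40670
  X=2: 0.36323, 0.52672
Sum of the 6 terms: H(X,Y) = 2.4132 bits

Marginal of Y (column sums):
  P(Y=0) = 7/34 + 1/17 + 2/17 = 13/34
  P(Y=1) = 5/34 + 5/34 + 11/34 = 21/34
H(Y) = -[(13/34)·log₂(13/34) + (21/34)·log₂(21/34)]
  = 0.53033 + 0.42935 = 0.9597 bits

H(X|Y) = H(X,Y) - H(Y) = 2.4132 - 0.9597 = 1.4535 bits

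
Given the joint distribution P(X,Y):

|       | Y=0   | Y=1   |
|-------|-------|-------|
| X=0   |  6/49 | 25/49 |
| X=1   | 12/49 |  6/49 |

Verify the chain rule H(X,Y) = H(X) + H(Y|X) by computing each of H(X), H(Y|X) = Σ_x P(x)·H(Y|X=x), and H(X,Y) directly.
H(X) = 0.9486 bits, H(Y|X) = 0.7858 bits, H(X,Y) = 1.7344 bits

Marginal of X (row sums):
  P(X=0) = 6/49 + 25/49 = 31/49
  P(X=1) = 12/49 + 6/49 = 18/49
H(X) = -[(31/49)·log₂(31/49) + (18/49)·log₂(18/49)]
  = 0.4179 + 0.5307 = 0.9486 bits

H(Y|X) = Σ_x P(x)·H(Y|X=x):
  X=0: P(X=0) = 31/49, P(Y|X=0) = (6/31, 25/31) → H(Y|X=0) = 0.7088
  X=1: P(X=1) = 18/49, P(Y|X=1) = (2/3, 1/3) → H(Y|X=1) = 0.9183
H(Y|X) = (31/49)·0.7088 + (18/49)·0.9183 = 0.7858 bits

H(X,Y) = -Σ_{x,y} P(x,y) log₂ P(x,y). Per-cell terms -P(x,y)·log₂P(x,y):
  X=0: 0.3710, 0.4953
  X=1: 0.4971, 0.3710
Sum of the 4 terms: H(X,Y) = 1.7344 bits

Chain rule check:
  H(X) + H(Y|X) = 0.9486 + 0.7858 = 1.7344 bits
  H(X,Y) = 1.7344 bits
✓ Chain rule verified.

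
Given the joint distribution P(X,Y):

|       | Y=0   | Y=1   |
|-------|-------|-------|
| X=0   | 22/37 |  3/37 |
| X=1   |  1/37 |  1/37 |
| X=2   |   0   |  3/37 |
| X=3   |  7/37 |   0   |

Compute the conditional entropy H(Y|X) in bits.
0.4117 bits

H(Y|X) = H(X,Y) - H(X)

H(X,Y) = -Σ_{x,y} P(x,y) log₂ P(x,y). Per-cell terms -P(x,y)·log₂P(x,y):
  X=0: 0.445959, 0.293878
  X=1: 0.140796, 0.140796
  X=2: 0.000000, 0.293878
  X=3: 0.454451, 0.000000
  (cells with P = 0 contribute 0)
Sum of the 8 terms: H(X,Y) = 1.76976 bits

Marginal of X (row sums):
  P(X=0) = 22/37 + 3/37 = 25/37
  P(X=1) = 1/37 + 1/37 = 2/37
  P(X=2) = 0 + 3/37 = 3/37
  P(X=3) = 7/37 + 0 = 7/37
H(X) = -[(25/37)·log₂(25/37) + (2/37)·log₂(2/37) + (3/37)·log₂(3/37) + (7/37)·log₂(7/37)]
  = 0.382160 + 0.227538 + 0.293878 + 0.454451 = 1.35803 bits

H(Y|X) = H(X,Y) - H(X) = 1.76976 - 1.35803 = 0.4117 bits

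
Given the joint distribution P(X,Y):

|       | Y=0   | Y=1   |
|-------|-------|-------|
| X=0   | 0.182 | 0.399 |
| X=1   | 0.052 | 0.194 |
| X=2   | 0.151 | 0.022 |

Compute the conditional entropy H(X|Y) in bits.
1.2285 bits

H(X|Y) = H(X,Y) - H(Y)

H(X,Y) = -Σ_{x,y} P(x,y) log₂ P(x,y). Per-cell terms -P(x,y)·log₂P(x,y):
  X=0: 0.4474, 0.5289
  X=1: 0.2218, 0.4590
  X=2: 0.4118, 0.1211
Sum of the 6 terms: H(X,Y) = 2.1900 bits

Marginal of Y (column sums):
  P(Y=0) = 0.182 + 0.052 + 0.151 = 0.385
  P(Y=1) = 0.399 + 0.194 + 0.022 = 0.615
H(Y) = -[0.385·log₂(0.385) + 0.615·log₂(0.615)]
  = 0.5302 + 0.4313 = 0.9615 bits

H(X|Y) = H(X,Y) - H(Y) = 2.1900 - 0.9615 = 1.2285 bits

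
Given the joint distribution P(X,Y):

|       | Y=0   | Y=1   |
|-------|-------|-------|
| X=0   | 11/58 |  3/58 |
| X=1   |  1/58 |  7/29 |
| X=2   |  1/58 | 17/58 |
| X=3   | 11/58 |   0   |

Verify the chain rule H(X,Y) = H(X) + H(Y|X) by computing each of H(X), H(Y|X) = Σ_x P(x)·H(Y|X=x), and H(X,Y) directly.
H(X) = 1.9783 bits, H(Y|X) = 0.3684 bits, H(X,Y) = 2.3467 bits

Marginal of X (row sums):
  P(X=0) = 11/58 + 3/58 = 7/29
  P(X=1) = 1/58 + 7/29 = 15/58
  P(X=2) = 1/58 + 17/58 = 9/29
  P(X=3) = 11/58 + 0 = 11/58
H(X) = -[(7/29)·log₂(7/29) + (15/58)·log₂(15/58) + (9/29)·log₂(9/29) + (11/58)·log₂(11/58)]
  = 0.494979 + 0.504592 + 0.523879 + 0.454897 = 1.9783 bits

H(Y|X) = Σ_x P(x)·H(Y|X=x):
  X=0: P(X=0) = 7/29, P(Y|X=0) = (11/14, 3/14) → H(Y|X=0) = 0.749595
  X=1: P(X=1) = 15/58, P(Y|X=1) = (1/15, 14/15) → H(Y|X=1) = 0.353359
  X=2: P(X=2) = 9/29, P(Y|X=2) = (1/18, 17/18) → H(Y|X=2) = 0.309543
  X=3: P(X=3) = 11/58, P(Y|X=3) = (1, 0) → H(Y|X=3) = 0.000000
H(Y|X) = (7/29)·0.749595 + (15/58)·0.353359 + (9/29)·0.309543 + (11/58)·0.000000 = 0.3684 bits

H(X,Y) = -Σ_{x,y} P(x,y) log₂ P(x,y). Per-cell terms -P(x,y)·log₂P(x,y):
  X=0: 0.454897, 0.221018
  X=1: 0.101000, 0.494979
  X=2: 0.101000, 0.518945
  X=3: 0.454897, 0.000000
  (cells with P = 0 contribute 0)
Sum of the 8 terms: H(X,Y) = 2.3467 bits

Chain rule check:
  H(X) + H(Y|X) = 1.9783 + 0.3684 = 2.3467 bits
  H(X,Y) = 2.3467 bits
✓ Chain rule verified.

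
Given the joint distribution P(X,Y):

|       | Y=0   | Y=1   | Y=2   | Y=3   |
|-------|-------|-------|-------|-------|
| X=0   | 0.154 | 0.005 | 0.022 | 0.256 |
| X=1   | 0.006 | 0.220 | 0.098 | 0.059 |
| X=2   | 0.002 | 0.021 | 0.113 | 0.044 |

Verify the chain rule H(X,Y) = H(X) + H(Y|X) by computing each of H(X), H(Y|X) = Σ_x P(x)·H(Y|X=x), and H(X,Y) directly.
H(X) = 1.4975 bits, H(Y|X) = 1.3636 bits, H(X,Y) = 2.8611 bits

Marginal of X (row sums):
  P(X=0) = 0.154 + 0.005 + 0.022 + 0.256 = 0.437
  P(X=1) = 0.006 + 0.220 + 0.098 + 0.059 = 0.383
  P(X=2) = 0.002 + 0.021 + 0.113 + 0.044 = 0.180
H(X) = -[0.437·log₂(0.437) + 0.383·log₂(0.383) + 0.180·log₂(0.180)]
  = 0.52191 + 0.53030 + 0.44531 = 1.4975 bits

H(Y|X) = Σ_x P(x)·H(Y|X=x):
  X=0: P(X=0) = 0.437, P(Y|X=0) = (154/437, 5/437, 22/437, 256/437) → H(Y|X=0) = 1.27309
  X=1: P(X=1) = 0.383, P(Y|X=1) = (6/383, 220/383, 98/383, 59/383) → H(Y|X=1) = 1.47225
  X=2: P(X=2) = 0.180, P(Y|X=2) = (1/90, 7/60, 113/180, 11/45) → H(Y|X=2) = 1.35222
H(Y|X) = 0.437·1.27309 + 0.383·1.47225 + 0.180·1.35222 = 1.3636 bits

H(X,Y) = -Σ_{x,y} P(x,y) log₂ P(x,y). Per-cell terms -P(x,y)·log₂P(x,y):
  X=0: 0.41565, 0.03822, 0.12114, 0.50324
  X=1: 0.04428, 0.48057, 0.32841, 0.24091
  X=2: 0.01793, 0.11704, 0.35545, 0.19828
Sum of the 12 terms: H(X,Y) = 2.8611 bits

Chain rule check:
  H(X) + H(Y|X) = 1.4975 + 1.3636 = 2.8611 bits
  H(X,Y) = 2.8611 bits
✓ Chain rule verified.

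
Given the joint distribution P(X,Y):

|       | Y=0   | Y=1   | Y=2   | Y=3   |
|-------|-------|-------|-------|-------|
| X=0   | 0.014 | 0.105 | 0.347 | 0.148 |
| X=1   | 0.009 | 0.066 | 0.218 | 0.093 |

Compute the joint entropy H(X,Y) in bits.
2.4832 bits

H(X,Y) = -Σ_{x,y} P(x,y) log₂ P(x,y). Per-cell terms -P(x,y)·log₂P(x,y):
  X=0: 0.0862, 0.3414, 0.5299, 0.4079
  X=1: 0.0612, 0.2588, 0.4791, 0.3187
Sum of the 8 terms: H(X,Y) = 2.4832 bits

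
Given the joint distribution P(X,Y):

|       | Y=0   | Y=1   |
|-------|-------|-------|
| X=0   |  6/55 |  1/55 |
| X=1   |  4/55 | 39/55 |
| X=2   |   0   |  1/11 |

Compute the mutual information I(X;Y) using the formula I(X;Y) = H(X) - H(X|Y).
0.2597 bits

I(X;Y) = H(X) - H(X|Y)

Marginal of X (row sums):
  P(X=0) = 6/55 + 1/55 = 7/55
  P(X=1) = 4/55 + 39/55 = 43/55
  P(X=2) = 0 + 1/11 = 1/11
H(X) = -[(7/55)·log₂(7/55) + (43/55)·log₂(43/55) + (1/11)·log₂(1/11)]
  = 0.37851 + 0.27762 + 0.31449 = 0.97062 bits

Marginal of Y (column sums):
  P(Y=0) = 6/55 + 4/55 + 0 = 2/11
  P(Y=1) = 1/55 + 39/55 + 1/11 = 9/11
H(X|Y) = Σ_y P(y)·H(X|Y=y):
  Y=0: P(Y=0) = 2/11, P(X|Y=0) = (3/5, 2/5, 0) → H(X|Y=0) = 0.97095
  Y=1: P(Y=1) = 9/11, P(X|Y=1) = (1/45, 13/15, 1/9) → H(X|Y=1) = 0.65318
H(X|Y) = (2/11)·0.97095 + (9/11)·0.65318 = 0.71096 bits

I(X;Y) = H(X) - H(X|Y) = 0.97062 - 0.71096 = 0.2597 bits

Cross-check via I(X;Y) = H(X) + H(Y) - H(X,Y): computing H(Y) from the column sums and H(X,Y) from the 6 cells in the same way gives H(Y) = 0.68404 bits and H(X,Y) = 1.39499 bits, so
I(X;Y) = 0.97062 + 0.68404 - 1.39499 = 0.2597 bits ✓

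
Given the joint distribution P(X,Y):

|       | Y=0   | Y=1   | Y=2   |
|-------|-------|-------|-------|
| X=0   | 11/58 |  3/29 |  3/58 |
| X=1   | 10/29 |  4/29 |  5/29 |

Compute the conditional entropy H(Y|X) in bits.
1.4463 bits

H(Y|X) = H(X,Y) - H(X)

H(X,Y) = -Σ_{x,y} P(x,y) log₂ P(x,y). Per-cell terms -P(x,y)·log₂P(x,y):
  X=0: 0.45490, 0.33859, 0.22102
  X=1: 0.52967, 0.39420, 0.43725
Sum of the 6 terms: H(X,Y) = 2.37563 bits

Marginal of X (row sums):
  P(X=0) = 11/58 + 3/29 + 3/58 = 10/29
  P(X=1) = 10/29 + 4/29 + 5/29 = 19/29
H(X) = -[(10/29)·log₂(10/29) + (19/29)·log₂(19/29)]
  = 0.52967 + 0.39969 = 0.92936 bits

H(Y|X) = H(X,Y) - H(X) = 2.37563 - 0.92936 = 1.4463 bits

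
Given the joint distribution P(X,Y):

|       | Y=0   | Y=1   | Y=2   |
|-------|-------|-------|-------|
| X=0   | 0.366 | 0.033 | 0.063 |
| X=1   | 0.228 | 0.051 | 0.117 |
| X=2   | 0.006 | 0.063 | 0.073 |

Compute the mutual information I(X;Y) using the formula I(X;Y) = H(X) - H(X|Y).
0.2112 bits

I(X;Y) = H(X) - H(X|Y)

Marginal of X (row sums):
  P(X=0) = 0.366 + 0.033 + 0.063 = 0.462
  P(X=1) = 0.228 + 0.051 + 0.117 = 0.396
  P(X=2) = 0.006 + 0.063 + 0.073 = 0.142
H(X) = -[0.462·log₂(0.462) + 0.396·log₂(0.396) + 0.142·log₂(0.142)]
  = 0.5147 + 0.5292 + 0.3999 = 1.4438 bits

Marginal of Y (column sums):
  P(Y=0) = 0.366 + 0.228 + 0.006 = 0.600
  P(Y=1) = 0.033 + 0.051 + 0.063 = 0.147
  P(Y=2) = 0.063 + 0.117 + 0.073 = 0.253
H(X|Y) = Σ_y P(y)·H(X|Y=y):
  Y=0: P(Y=0) = 0.600, P(X|Y=0) = (61/100, 19/50, 1/100) → H(X|Y=0) = 1.0319
  Y=1: P(Y=1) = 0.147, P(X|Y=1) = (11/49, 17/49, 3/7) → H(X|Y=1) = 1.5376
  Y=2: P(Y=2) = 0.253, P(X|Y=2) = (63/253, 117/253, 73/253) → H(X|Y=2) = 1.5314
H(X|Y) = 0.600·1.0319 + 0.147·1.5376 + 0.253·1.5314 = 1.2326 bits

I(X;Y) = H(X) - H(X|Y) = 1.4438 - 1.2326 = 0.2112 bits

Cross-check via I(X;Y) = H(X) + H(Y) - H(X,Y): computing H(Y) from the column sums and H(X,Y) from the 9 cells in the same way gives H(Y) = 1.3504 bits and H(X,Y) = 2.5830 bits, so
I(X;Y) = 1.4438 + 1.3504 - 2.5830 = 0.2112 bits ✓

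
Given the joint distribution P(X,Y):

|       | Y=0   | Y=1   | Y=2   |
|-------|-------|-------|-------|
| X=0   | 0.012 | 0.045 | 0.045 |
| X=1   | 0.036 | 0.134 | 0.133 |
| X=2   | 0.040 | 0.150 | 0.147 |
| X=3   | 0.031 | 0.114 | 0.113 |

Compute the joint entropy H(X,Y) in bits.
3.2984 bits

H(X,Y) = -Σ_{x,y} P(x,y) log₂ P(x,y). Per-cell terms -P(x,y)·log₂P(x,y):
  X=0: 0.07657, 0.20133, 0.20133
  X=1: 0.17265, 0.38856, 0.38710
  X=2: 0.18575, 0.41054, 0.40662
  X=3: 0.15536, 0.35715, 0.35545
Sum of the 12 terms: H(X,Y) = 3.2984 bits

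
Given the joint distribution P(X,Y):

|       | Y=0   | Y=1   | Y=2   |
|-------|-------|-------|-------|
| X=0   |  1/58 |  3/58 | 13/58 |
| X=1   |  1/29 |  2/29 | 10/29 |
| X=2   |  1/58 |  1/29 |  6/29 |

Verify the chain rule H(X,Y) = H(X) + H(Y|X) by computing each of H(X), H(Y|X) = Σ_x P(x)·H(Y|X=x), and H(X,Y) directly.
H(X) = 1.5424 bits, H(Y|X) = 0.9652 bits, H(X,Y) = 2.5077 bits

Marginal of X (row sums):
  P(X=0) = 1/58 + 3/58 + 13/58 = 17/58
  P(X=1) = 1/29 + 2/29 + 10/29 = 13/29
  P(X=2) = 1/58 + 1/29 + 6/29 = 15/58
H(X) = -[(17/58)·log₂(17/58) + (13/29)·log₂(13/29) + (15/58)·log₂(15/58)]
  = 0.5189 + 0.5189 + 0.5046 = 1.5424 bits

H(Y|X) = Σ_x P(x)·H(Y|X=x):
  X=0: P(X=0) = 17/58, P(Y|X=0) = (1/17, 3/17, 13/17) → H(Y|X=0) = 0.9780
  X=1: P(X=1) = 13/29, P(Y|X=1) = (1/13, 2/13, 10/13) → H(Y|X=1) = 0.9913
  X=2: P(X=2) = 15/58, P(Y|X=2) = (1/15, 2/15, 4/5) → H(Y|X=2) = 0.9056
H(Y|X) = (17/58)·0.9780 + (13/29)·0.9913 + (15/58)·0.9056 = 0.9652 bits

H(X,Y) = -Σ_{x,y} P(x,y) log₂ P(x,y). Per-cell terms -P(x,y)·log₂P(x,y):
  X=0: 0.1010, 0.2210, 0.4836
  X=1: 0.1675, 0.2661, 0.5297
  X=2: 0.1010, 0.1675, 0.4703
Sum of the 9 terms: H(X,Y) = 2.5077 bits

Chain rule check:
  H(X) + H(Y|X) = 1.5424 + 0.9652 = 2.5076 bits
  H(X,Y) = 2.5077 bits
✓ Chain rule verified (Δ = 0.0001 is 4-dp rounding noise: each of the three values was rounded independently).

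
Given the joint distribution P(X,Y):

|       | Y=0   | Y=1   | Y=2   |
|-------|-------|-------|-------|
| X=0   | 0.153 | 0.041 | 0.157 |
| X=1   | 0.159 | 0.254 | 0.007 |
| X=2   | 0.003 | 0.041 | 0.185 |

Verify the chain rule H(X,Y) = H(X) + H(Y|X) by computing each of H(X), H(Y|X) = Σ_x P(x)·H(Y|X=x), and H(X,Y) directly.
H(X) = 1.5428 bits, H(Y|X) = 1.1184 bits, H(X,Y) = 2.6612 bits

Marginal of X (row sums):
  P(X=0) = 0.153 + 0.041 + 0.157 = 0.351
  P(X=1) = 0.159 + 0.254 + 0.007 = 0.420
  P(X=2) = 0.003 + 0.041 + 0.185 = 0.229
H(X) = -[0.351·log₂(0.351) + 0.420·log₂(0.420) + 0.229·log₂(0.229)]
  = 0.53017 + 0.52565 + 0.48699 = 1.5428 bits

H(Y|X) = Σ_x P(x)·H(Y|X=x):
  X=0: P(X=0) = 0.351, P(Y|X=0) = (17/39, 41/351, 157/351) → H(Y|X=0) = 1.40320
  X=1: P(X=1) = 0.420, P(Y|X=1) = (53/140, 127/210, 1/60) → H(Y|X=1) = 1.06776
  X=2: P(X=2) = 0.229, P(Y|X=2) = (3/229, 41/229, 185/229) → H(Y|X=2) = 0.77492
H(Y|X) = 0.351·1.40320 + 0.420·1.06776 + 0.229·0.77492 = 1.1184 bits

H(X,Y) = -Σ_{x,y} P(x,y) log₂ P(x,y). Per-cell terms -P(x,y)·log₂P(x,y):
  X=0: 0.41438, 0.18894, 0.41937
  X=1: 0.42181, 0.50218, 0.05011
  X=2: 0.02514, 0.18894, 0.45036
Sum of the 9 terms: H(X,Y) = 2.6612 bits

Chain rule check:
  H(X) + H(Y|X) = 1.5428 + 1.1184 = 2.6612 bits
  H(X,Y) = 2.6612 bits
✓ Chain rule verified.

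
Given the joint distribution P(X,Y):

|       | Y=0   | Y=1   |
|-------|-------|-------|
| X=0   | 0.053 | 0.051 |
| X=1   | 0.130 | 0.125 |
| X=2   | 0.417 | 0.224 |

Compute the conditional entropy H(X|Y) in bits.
1.2400 bits

H(X|Y) = H(X,Y) - H(Y)

H(X,Y) = -Σ_{x,y} P(x,y) log₂ P(x,y). Per-cell terms -P(x,y)·log₂P(x,y):
  X=0: 0.2246068, 0.2189613
  X=1: 0.3826441, 0.3750000
  X=2: 0.5262043, 0.4834882
Sum of the 6 terms: H(X,Y) = 2.210905 bits

Marginal of Y (column sums):
  P(Y=0) = 0.053 + 0.130 + 0.417 = 0.600
  P(Y=1) = 0.051 + 0.125 + 0.224 = 0.400
H(Y) = -[0.600·log₂(0.600) + 0.400·log₂(0.400)]
  = 0.4421794 + 0.5287712 = 0.970951 bits

H(X|Y) = H(X,Y) - H(Y) = 2.210905 - 0.970951 = 1.2400 bits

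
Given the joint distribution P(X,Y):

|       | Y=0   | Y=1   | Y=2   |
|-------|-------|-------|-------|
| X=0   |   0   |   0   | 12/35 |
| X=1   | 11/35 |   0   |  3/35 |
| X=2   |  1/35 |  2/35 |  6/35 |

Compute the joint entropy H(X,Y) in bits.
2.1768 bits

H(X,Y) = -Σ_{x,y} P(x,y) log₂ P(x,y). Per-cell terms -P(x,y)·log₂P(x,y):
  X=0: 0.00000, 0.00000, 0.52948
  X=1: 0.52481, 0.00000, 0.30380
  X=2: 0.14655, 0.23596, 0.43617
  (cells with P = 0 contribute 0)
Sum of the 9 terms: H(X,Y) = 2.1768 bits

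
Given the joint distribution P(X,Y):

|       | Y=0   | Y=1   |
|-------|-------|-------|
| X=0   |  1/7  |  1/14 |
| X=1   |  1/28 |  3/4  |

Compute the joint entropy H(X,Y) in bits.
1.1560 bits

H(X,Y) = -Σ_{x,y} P(x,y) log₂ P(x,y). Per-cell terms -P(x,y)·log₂P(x,y):
  X=0: 0.40105, 0.27195
  X=1: 0.17169, 0.31128
Sum of the 4 terms: H(X,Y) = 1.1560 bits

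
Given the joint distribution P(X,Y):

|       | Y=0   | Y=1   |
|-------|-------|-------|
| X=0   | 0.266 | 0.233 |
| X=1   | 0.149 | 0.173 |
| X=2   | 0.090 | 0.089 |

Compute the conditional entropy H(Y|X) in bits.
0.9971 bits

H(Y|X) = H(X,Y) - H(X)

H(X,Y) = -Σ_{x,y} P(x,y) log₂ P(x,y). Per-cell terms -P(x,y)·log₂P(x,y):
  X=0: 0.508193, 0.489672
  X=1: 0.409246, 0.437890
  X=2: 0.312654, 0.310615
Sum of the 6 terms: H(X,Y) = 2.46827 bits

Marginal of X (row sums):
  P(X=0) = 0.266 + 0.233 = 0.499
  P(X=1) = 0.149 + 0.173 = 0.322
  P(X=2) = 0.090 + 0.089 = 0.179
H(X) = -[0.499·log₂(0.499) + 0.322·log₂(0.322) + 0.179·log₂(0.179)]
  = 0.500441 + 0.526427 + 0.444272 = 1.47114 bits

H(Y|X) = H(X,Y) - H(X) = 2.46827 - 1.47114 = 0.9971 bits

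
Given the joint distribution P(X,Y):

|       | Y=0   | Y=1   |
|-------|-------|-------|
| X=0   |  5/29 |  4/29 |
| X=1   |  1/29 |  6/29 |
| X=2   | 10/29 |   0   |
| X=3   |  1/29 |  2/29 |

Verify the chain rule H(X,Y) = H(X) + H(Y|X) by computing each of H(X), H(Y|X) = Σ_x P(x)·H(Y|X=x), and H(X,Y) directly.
H(X) = 1.8871 bits, H(Y|X) = 0.5454 bits, H(X,Y) = 2.4325 bits

Marginal of X (row sums):
  P(X=0) = 5/29 + 4/29 = 9/29
  P(X=1) = 1/29 + 6/29 = 7/29
  P(X=2) = 10/29 + 0 = 10/29
  P(X=3) = 1/29 + 2/29 = 3/29
H(X) = -[(9/29)·log₂(9/29) + (7/29)·log₂(7/29) + (10/29)·log₂(10/29) + (3/29)·log₂(3/29)]
  = 0.52388 + 0.49498 + 0.52967 + 0.33859 = 1.8871 bits

H(Y|X) = Σ_x P(x)·H(Y|X=x):
  X=0: P(X=0) = 9/29, P(Y|X=0) = (5/9, 4/9) → H(Y|X=0) = 0.99108
  X=1: P(X=1) = 7/29, P(Y|X=1) = (1/7, 6/7) → H(Y|X=1) = 0.59167
  X=2: P(X=2) = 10/29, P(Y|X=2) = (1, 0) → H(Y|X=2) = 0.00000
  X=3: P(X=3) = 3/29, P(Y|X=3) = (1/3, 2/3) → H(Y|X=3) = 0.91830
H(Y|X) = (9/29)·0.99108 + (7/29)·0.59167 + (10/29)·0.00000 + (3/29)·0.91830 = 0.5454 bits

H(X,Y) = -Σ_{x,y} P(x,y) log₂ P(x,y). Per-cell terms -P(x,y)·log₂P(x,y):
  X=0: 0.43725, 0.39420
  X=1: 0.16752, 0.47028
  X=2: 0.52967, 0.00000
  X=3: 0.16752, 0.26607
  (cells with P = 0 contribute 0)
Sum of the 8 terms: H(X,Y) = 2.4325 bits

Chain rule check:
  H(X) + H(Y|X) = 1.8871 + 0.5454 = 2.4325 bits
  H(X,Y) = 2.4325 bits
✓ Chain rule verified.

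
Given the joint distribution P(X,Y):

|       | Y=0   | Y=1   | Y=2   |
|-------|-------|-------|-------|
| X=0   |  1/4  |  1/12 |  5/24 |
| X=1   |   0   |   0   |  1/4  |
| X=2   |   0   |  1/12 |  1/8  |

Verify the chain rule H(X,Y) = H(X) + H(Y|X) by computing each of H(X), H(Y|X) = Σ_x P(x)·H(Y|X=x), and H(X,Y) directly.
H(X) = 1.4506 bits, H(Y|X) = 0.9934 bits, H(X,Y) = 2.4440 bits

Marginal of X (row sums):
  P(X=0) = 1/4 + 1/12 + 5/24 = 13/24
  P(X=1) = 0 + 0 + 1/4 = 1/4
  P(X=2) = 0 + 1/12 + 1/8 = 5/24
H(X) = -[(13/24)·log₂(13/24) + (1/4)·log₂(1/4) + (5/24)·log₂(5/24)]
  = 0.47912 + 0.50000 + 0.47147 = 1.4506 bits

H(Y|X) = Σ_x P(x)·H(Y|X=x):
  X=0: P(X=0) = 13/24, P(Y|X=0) = (6/13, 2/13, 5/13) → H(Y|X=0) = 1.46048
  X=1: P(X=1) = 1/4, P(Y|X=1) = (0, 0, 1) → H(Y|X=1) = 0.00000
  X=2: P(X=2) = 5/24, P(Y|X=2) = (0, 2/5, 3/5) → H(Y|X=2) = 0.97095
H(Y|X) = (13/24)·1.46048 + (1/4)·0.00000 + (5/24)·0.97095 = 0.9934 bits

H(X,Y) = -Σ_{x,y} P(x,y) log₂ P(x,y). Per-cell terms -P(x,y)·log₂P(x,y):
  X=0: 0.50000, 0.29875, 0.47147
  X=1: 0.00000, 0.00000, 0.50000
  X=2: 0.00000, 0.29875, 0.37500
  (cells with P = 0 contribute 0)
Sum of the 9 terms: H(X,Y) = 2.4440 bits

Chain rule check:
  H(X) + H(Y|X) = 1.4506 + 0.9934 = 2.4440 bits
  H(X,Y) = 2.4440 bits
✓ Chain rule verified.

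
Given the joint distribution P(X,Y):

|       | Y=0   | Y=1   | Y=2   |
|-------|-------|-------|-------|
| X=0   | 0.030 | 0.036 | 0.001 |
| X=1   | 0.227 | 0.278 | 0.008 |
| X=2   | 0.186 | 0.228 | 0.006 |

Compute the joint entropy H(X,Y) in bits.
2.3711 bits

H(X,Y) = -Σ_{x,y} P(x,y) log₂ P(x,y). Per-cell terms -P(x,y)·log₂P(x,y):
  X=0: 0.15177, 0.17265, 0.00997
  X=1: 0.48561, 0.51342, 0.05573
  X=2: 0.45135, 0.48630, 0.04428
Sum of the 9 terms: H(X,Y) = 2.3711 bits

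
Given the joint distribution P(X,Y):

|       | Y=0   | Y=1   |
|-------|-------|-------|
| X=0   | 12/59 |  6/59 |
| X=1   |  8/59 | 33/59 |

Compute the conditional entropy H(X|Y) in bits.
0.7386 bits

H(X|Y) = H(X,Y) - H(Y)

H(X,Y) = -Σ_{x,y} P(x,y) log₂ P(x,y). Per-cell terms -P(x,y)·log₂P(x,y):
  X=0: 0.467325, 0.335357
  X=1: 0.390867, 0.468851
Sum of the 4 terms: H(X,Y) = 1.66240 bits

Marginal of Y (column sums):
  P(Y=0) = 12/59 + 8/59 = 20/59
  P(Y=1) = 6/59 + 33/59 = 39/59
H(Y) = -[(20/59)·log₂(20/59) + (39/59)·log₂(39/59)]
  = 0.529056 + 0.394786 = 0.92384 bits

H(X|Y) = H(X,Y) - H(Y) = 1.66240 - 0.92384 = 0.7386 bits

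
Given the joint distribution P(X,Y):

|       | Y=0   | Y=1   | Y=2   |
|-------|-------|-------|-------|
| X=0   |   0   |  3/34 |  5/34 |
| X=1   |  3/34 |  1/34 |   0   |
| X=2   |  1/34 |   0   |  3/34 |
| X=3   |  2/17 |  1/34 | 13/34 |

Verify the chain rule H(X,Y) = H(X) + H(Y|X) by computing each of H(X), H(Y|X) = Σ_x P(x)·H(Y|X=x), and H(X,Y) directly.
H(X) = 1.7034 bits, H(Y|X) = 0.9729 bits, H(X,Y) = 2.6763 bits

Marginal of X (row sums):
  P(X=0) = 0 + 3/34 + 5/34 = 4/17
  P(X=1) = 3/34 + 1/34 + 0 = 2/17
  P(X=2) = 1/34 + 0 + 3/34 = 2/17
  P(X=3) = 2/17 + 1/34 + 13/34 = 9/17
H(X) = -[(4/17)·log₂(4/17) + (2/17)·log₂(2/17) + (2/17)·log₂(2/17) + (9/17)·log₂(9/17)]
  = 0.49117 + 0.36323 + 0.36323 + 0.48576 = 1.7034 bits

H(Y|X) = Σ_x P(x)·H(Y|X=x):
  X=0: P(X=0) = 4/17, P(Y|X=0) = (0, 3/8, 5/8) → H(Y|X=0) = 0.95443
  X=1: P(X=1) = 2/17, P(Y|X=1) = (3/4, 1/4, 0) → H(Y|X=1) = 0.81128
  X=2: P(X=2) = 2/17, P(Y|X=2) = (1/4, 0, 3/4) → H(Y|X=2) = 0.81128
  X=3: P(X=3) = 9/17, P(Y|X=3) = (2/9, 1/18, 13/18) → H(Y|X=3) = 1.05294
H(Y|X) = (4/17)·0.95443 + (2/17)·0.81128 + (2/17)·0.81128 + (9/17)·1.05294 = 0.9729 bits

H(X,Y) = -Σ_{x,y} P(x,y) log₂ P(x,y). Per-cell terms -P(x,y)·log₂P(x,y):
  X=0: 0.00000, 0.30904, 0.40670
  X=1: 0.30904, 0.14963, 0.00000
  X=2: 0.14963, 0.00000, 0.30904
  X=3: 0.36323, 0.14963, 0.53033
  (cells with P = 0 contribute 0)
Sum of the 12 terms: H(X,Y) = 2.6763 bits

Chain rule check:
  H(X) + H(Y|X) = 1.7034 + 0.9729 = 2.6763 bits
  H(X,Y) = 2.6763 bits
✓ Chain rule verified.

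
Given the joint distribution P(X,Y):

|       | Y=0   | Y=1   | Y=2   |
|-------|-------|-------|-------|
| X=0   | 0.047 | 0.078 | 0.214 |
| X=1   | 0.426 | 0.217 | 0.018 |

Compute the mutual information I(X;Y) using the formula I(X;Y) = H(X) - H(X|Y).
0.3658 bits

I(X;Y) = H(X) - H(X|Y)

Marginal of X (row sums):
  P(X=0) = 0.047 + 0.078 + 0.214 = 0.339
  P(X=1) = 0.426 + 0.217 + 0.018 = 0.661
H(X) = -[0.339·log₂(0.339) + 0.661·log₂(0.661)]
  = 0.52906 + 0.39480 = 0.92386 bits

Marginal of Y (column sums):
  P(Y=0) = 0.047 + 0.426 = 0.473
  P(Y=1) = 0.078 + 0.217 = 0.295
  P(Y=2) = 0.214 + 0.018 = 0.232
H(X|Y) = Σ_y P(y)·H(X|Y=y):
  Y=0: P(Y=0) = 0.473, P(X|Y=0) = (47/473, 426/473) → H(X|Y=0) = 0.46698
  Y=1: P(Y=1) = 0.295, P(X|Y=1) = (78/295, 217/295) → H(X|Y=1) = 0.83332
  Y=2: P(Y=2) = 0.232, P(X|Y=2) = (107/116, 9/116) → H(X|Y=2) = 0.39362
H(X|Y) = 0.473·0.46698 + 0.295·0.83332 + 0.232·0.39362 = 0.55803 bits

I(X;Y) = H(X) - H(X|Y) = 0.92386 - 0.55803 = 0.3658 bits

Cross-check via I(X;Y) = H(X) + H(Y) - H(X,Y): computing H(Y) from the column sums and H(X,Y) from the 6 cells in the same way gives H(Y) = 1.51945 bits and H(X,Y) = 2.07748 bits, so
I(X;Y) = 0.92386 + 1.51945 - 2.07748 = 0.3658 bits ✓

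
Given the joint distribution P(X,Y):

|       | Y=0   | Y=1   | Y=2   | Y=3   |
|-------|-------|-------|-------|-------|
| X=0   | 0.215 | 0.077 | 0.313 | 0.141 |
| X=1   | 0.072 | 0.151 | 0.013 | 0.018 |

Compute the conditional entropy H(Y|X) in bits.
1.7380 bits

H(Y|X) = H(X,Y) - H(X)

H(X,Y) = -Σ_{x,y} P(x,y) log₂ P(x,y). Per-cell terms -P(x,y)·log₂P(x,y):
  X=0: 0.476782, 0.284823, 0.524515, 0.398499
  X=1: 0.273302, 0.411834, 0.081449, 0.104325
Sum of the 8 terms: H(X,Y) = 2.55553 bits

Marginal of X (row sums):
  P(X=0) = 0.215 + 0.077 + 0.313 + 0.141 = 0.746
  P(X=1) = 0.072 + 0.151 + 0.013 + 0.018 = 0.254
H(X) = -[0.746·log₂(0.746) + 0.254·log₂(0.254)]
  = 0.315373 + 0.502183 = 0.81756 bits

H(Y|X) = H(X,Y) - H(X) = 2.55553 - 0.81756 = 1.7380 bits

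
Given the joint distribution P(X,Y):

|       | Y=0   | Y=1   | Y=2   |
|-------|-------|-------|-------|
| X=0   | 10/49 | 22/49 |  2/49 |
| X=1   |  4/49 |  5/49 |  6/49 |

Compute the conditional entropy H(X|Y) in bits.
0.7600 bits

H(X|Y) = H(X,Y) - H(Y)

H(X,Y) = -Σ_{x,y} P(x,y) log₂ P(x,y). Per-cell terms -P(x,y)·log₂P(x,y):
  X=0: 0.467915, 0.518696, 0.188356
  X=1: 0.295078, 0.335998, 0.370989
Sum of the 6 terms: H(X,Y) = 2.17703 bits

Marginal of Y (column sums):
  P(Y=0) = 10/49 + 4/49 = 2/7
  P(Y=1) = 22/49 + 5/49 = 27/49
  P(Y=2) = 2/49 + 6/49 = 8/49
H(Y) = -[(2/7)·log₂(2/7) + (27/49)·log₂(27/49) + (8/49)·log₂(8/49)]
  = 0.516387 + 0.473780 + 0.426891 = 1.41706 bits

H(X|Y) = H(X,Y) - H(Y) = 2.17703 - 1.41706 = 0.7600 bits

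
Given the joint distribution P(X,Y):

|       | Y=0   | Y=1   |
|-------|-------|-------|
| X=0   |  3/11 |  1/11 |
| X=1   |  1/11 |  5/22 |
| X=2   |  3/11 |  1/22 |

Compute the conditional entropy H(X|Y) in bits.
1.3943 bits

H(X|Y) = H(X,Y) - H(Y)

H(X,Y) = -Σ_{x,y} P(x,y) log₂ P(x,y). Per-cell terms -P(x,y)·log₂P(x,y):
  X=0: 0.51122, 0.31449
  X=1: 0.31449, 0.48580
  X=2: 0.51122, 0.20270
Sum of the 6 terms: H(X,Y) = 2.33992 bits

Marginal of Y (column sums):
  P(Y=0) = 3/11 + 1/11 + 3/11 = 7/11
  P(Y=1) = 1/11 + 5/22 + 1/22 = 4/11
H(Y) = -[(7/11)·log₂(7/11) + (4/11)·log₂(4/11)]
  = 0.41496 + 0.53070 = 0.94566 bits

H(X|Y) = H(X,Y) - H(Y) = 2.33992 - 0.94566 = 1.3943 bits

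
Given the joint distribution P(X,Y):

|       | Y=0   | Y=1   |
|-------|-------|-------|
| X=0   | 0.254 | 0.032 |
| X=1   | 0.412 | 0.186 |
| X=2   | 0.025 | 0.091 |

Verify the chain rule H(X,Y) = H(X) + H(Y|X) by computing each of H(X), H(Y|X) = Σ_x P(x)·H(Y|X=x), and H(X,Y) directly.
H(X) = 1.3206 bits, H(Y|X) = 0.7666 bits, H(X,Y) = 2.0872 bits

Marginal of X (row sums):
  P(X=0) = 0.254 + 0.032 = 0.286
  P(X=1) = 0.412 + 0.186 = 0.598
  P(X=2) = 0.025 + 0.091 = 0.116
H(X) = -[0.286·log₂(0.286) + 0.598·log₂(0.598) + 0.116·log₂(0.116)]
  = 0.51649 + 0.44359 + 0.36051 = 1.3206 bits

H(Y|X) = Σ_x P(x)·H(Y|X=x):
  X=0: P(X=0) = 0.286, P(Y|X=0) = (127/143, 16/143) → H(Y|X=0) = 0.50558
  X=1: P(X=1) = 0.598, P(Y|X=1) = (206/299, 93/299) → H(Y|X=1) = 0.89437
  X=2: P(X=2) = 0.116, P(Y|X=2) = (25/116, 91/116) → H(Y|X=2) = 0.75190
H(Y|X) = 0.286·0.50558 + 0.598·0.89437 + 0.116·0.75190 = 0.7666 bits

H(X,Y) = -Σ_{x,y} P(x,y) log₂ P(x,y). Per-cell terms -P(x,y)·log₂P(x,y):
  X=0: 0.50218, 0.15891
  X=1: 0.52706, 0.45135
  X=2: 0.13305, 0.31468
Sum of the 6 terms: H(X,Y) = 2.0872 bits

Chain rule check:
  H(X) + H(Y|X) = 1.3206 + 0.7666 = 2.0872 bits
  H(X,Y) = 2.0872 bits
✓ Chain rule verified.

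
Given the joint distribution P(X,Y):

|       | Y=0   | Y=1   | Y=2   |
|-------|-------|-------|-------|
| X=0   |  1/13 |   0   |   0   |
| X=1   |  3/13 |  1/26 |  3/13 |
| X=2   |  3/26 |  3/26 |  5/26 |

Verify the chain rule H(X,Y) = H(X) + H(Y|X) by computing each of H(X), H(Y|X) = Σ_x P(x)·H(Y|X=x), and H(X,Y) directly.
H(X) = 1.3097 bits, H(Y|X) = 1.3085 bits, H(X,Y) = 2.6182 bits

Marginal of X (row sums):
  P(X=0) = 1/13 + 0 + 0 = 1/13
  P(X=1) = 3/13 + 1/26 + 3/13 = 1/2
  P(X=2) = 3/26 + 3/26 + 5/26 = 11/26
H(X) = -[(1/13)·log₂(1/13) + (1/2)·log₂(1/2) + (11/26)·log₂(11/26)]
  = 0.28465 + 0.50000 + 0.52504 = 1.3097 bits

H(Y|X) = Σ_x P(x)·H(Y|X=x):
  X=0: P(X=0) = 1/13, P(Y|X=0) = (1, 0, 0) → H(Y|X=0) = 0.00000
  X=1: P(X=1) = 1/2, P(Y|X=1) = (6/13, 1/13, 6/13) → H(Y|X=1) = 1.31432
  X=2: P(X=2) = 11/26, P(Y|X=2) = (3/11, 3/11, 5/11) → H(Y|X=2) = 1.53948
H(Y|X) = (1/13)·0.00000 + (1/2)·1.31432 + (11/26)·1.53948 = 1.3085 bits

H(X,Y) = -Σ_{x,y} P(x,y) log₂ P(x,y). Per-cell terms -P(x,y)·log₂P(x,y):
  X=0: 0.28465, 0.00000, 0.00000
  X=1: 0.48819, 0.18079, 0.48819
  X=2: 0.35948, 0.35948, 0.45741
  (cells with P = 0 contribute 0)
Sum of the 9 terms: H(X,Y) = 2.6182 bits

Chain rule check:
  H(X) + H(Y|X) = 1.3097 + 1.3085 = 2.6182 bits
  H(X,Y) = 2.6182 bits
✓ Chain rule verified.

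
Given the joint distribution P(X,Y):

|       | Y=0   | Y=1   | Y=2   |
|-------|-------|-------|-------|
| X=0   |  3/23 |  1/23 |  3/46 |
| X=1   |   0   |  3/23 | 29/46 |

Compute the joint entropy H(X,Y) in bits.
1.6397 bits

H(X,Y) = -Σ_{x,y} P(x,y) log₂ P(x,y). Per-cell terms -P(x,y)·log₂P(x,y):
  X=0: 0.383296, 0.196677, 0.256865
  X=1: 0.000000, 0.383296, 0.419605
  (cells with P = 0 contribute 0)
Sum of the 6 terms: H(X,Y) = 1.6397 bits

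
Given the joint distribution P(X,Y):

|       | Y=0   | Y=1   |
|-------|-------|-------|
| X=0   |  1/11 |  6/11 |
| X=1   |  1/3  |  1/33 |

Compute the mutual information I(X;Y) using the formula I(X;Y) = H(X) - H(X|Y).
0.4564 bits

I(X;Y) = H(X) - H(X|Y)

Marginal of X (row sums):
  P(X=0) = 1/11 + 6/11 = 7/11
  P(X=1) = 1/3 + 1/33 = 4/11
H(X) = -[(7/11)·log₂(7/11) + (4/11)·log₂(4/11)]
  = 0.4150 + 0.5307 = 0.9457 bits

Marginal of Y (column sums):
  P(Y=0) = 1/11 + 1/3 = 14/33
  P(Y=1) = 6/11 + 1/33 = 19/33
H(X|Y) = Σ_y P(y)·H(X|Y=y):
  Y=0: P(Y=0) = 14/33, P(X|Y=0) = (3/14, 11/14) → H(X|Y=0) = 0.7496
  Y=1: P(Y=1) = 19/33, P(X|Y=1) = (18/19, 1/19) → H(X|Y=1) = 0.2975
H(X|Y) = (14/33)·0.7496 + (19/33)·0.2975 = 0.4893 bits

I(X;Y) = H(X) - H(X|Y) = 0.9457 - 0.4893 = 0.4564 bits

Cross-check via I(X;Y) = H(X) + H(Y) - H(X,Y): computing H(Y) from the column sums and H(X,Y) from the 4 cells in the same way gives H(Y) = 0.9834 bits and H(X,Y) = 1.4727 bits, so
I(X;Y) = 0.9457 + 0.9834 - 1.4727 = 0.4564 bits ✓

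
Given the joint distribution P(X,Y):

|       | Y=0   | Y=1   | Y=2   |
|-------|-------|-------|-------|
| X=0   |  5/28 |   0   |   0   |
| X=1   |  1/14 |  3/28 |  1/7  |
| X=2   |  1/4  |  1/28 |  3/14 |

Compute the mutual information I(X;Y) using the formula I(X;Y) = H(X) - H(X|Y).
0.2917 bits

I(X;Y) = H(X) - H(X|Y)

Marginal of X (row sums):
  P(X=0) = 5/28 + 0 + 0 = 5/28
  P(X=1) = 1/14 + 3/28 + 1/7 = 9/28
  P(X=2) = 1/4 + 1/28 + 3/14 = 1/2
H(X) = -[(5/28)·log₂(5/28) + (9/28)·log₂(9/28) + (1/2)·log₂(1/2)]
  = 0.443826 + 0.526317 + 0.500000 = 1.47014 bits

Marginal of Y (column sums):
  P(Y=0) = 5/28 + 1/14 + 1/4 = 1/2
  P(Y=1) = 0 + 3/28 + 1/28 = 1/7
  P(Y=2) = 0 + 1/7 + 3/14 = 5/14
H(X|Y) = Σ_y P(y)·H(X|Y=y):
  Y=0: P(Y=0) = 1/2, P(X|Y=0) = (5/14, 1/7, 1/2) → H(X|Y=0) = 1.431560
  Y=1: P(Y=1) = 1/7, P(X|Y=1) = (0, 3/4, 1/4) → H(X|Y=1) = 0.811278
  Y=2: P(Y=2) = 5/14, P(X|Y=2) = (0, 2/5, 3/5) → H(X|Y=2) = 0.970951
H(X|Y) = (1/2)·1.431560 + (1/7)·0.811278 + (5/14)·0.970951 = 1.17845 bits

I(X;Y) = H(X) - H(X|Y) = 1.47014 - 1.17845 = 0.2917 bits

Cross-check via I(X;Y) = H(X) + H(Y) - H(X,Y): computing H(Y) from the column sums and H(X,Y) from the 9 cells in the same way gives H(Y) = 1.43156 bits and H(X,Y) = 2.61001 bits, so
I(X;Y) = 1.47014 + 1.43156 - 2.61001 = 0.2917 bits ✓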